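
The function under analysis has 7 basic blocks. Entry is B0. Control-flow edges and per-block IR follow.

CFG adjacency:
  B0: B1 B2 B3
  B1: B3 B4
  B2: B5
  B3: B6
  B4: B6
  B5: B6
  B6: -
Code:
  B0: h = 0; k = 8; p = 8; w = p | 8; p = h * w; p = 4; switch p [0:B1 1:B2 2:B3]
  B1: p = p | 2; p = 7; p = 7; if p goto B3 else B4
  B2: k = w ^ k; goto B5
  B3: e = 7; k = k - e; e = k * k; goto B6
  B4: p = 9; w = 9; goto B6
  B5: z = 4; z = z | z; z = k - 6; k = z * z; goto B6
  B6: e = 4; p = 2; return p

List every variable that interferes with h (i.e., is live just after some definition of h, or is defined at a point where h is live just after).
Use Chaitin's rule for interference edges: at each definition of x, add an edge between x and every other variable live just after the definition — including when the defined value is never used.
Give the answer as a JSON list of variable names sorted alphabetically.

Answer: ["k", "p", "w"]

Working:
def/use:
  B0: def={h,k,p,w} ue=∅
  B1: def={p} ue={p}
  B2: def={k} ue={k,w}
  B3: def={e,k} ue={k}
  B4: def={p,w} ue=∅
  B5: def={k,z} ue={k}
  B6: def={e,p} ue=∅

Backward fixpoint:
  B0 li=∅ lo={k,p,w}
  B1 li={k,p} lo={k}
  B2 li={k,w} lo={k}
  B3 li={k} lo=∅
  B4 li=∅ lo=∅
  B5 li={k} lo=∅
  B6 li=∅ lo=∅

Interference:
  e: {k}
  h: {k,p,w}
  k: {e,h,p,w,z}
  p: {h,k,w}
  w: {h,k,p}
  z: {k}

N(h) = ["k", "p", "w"]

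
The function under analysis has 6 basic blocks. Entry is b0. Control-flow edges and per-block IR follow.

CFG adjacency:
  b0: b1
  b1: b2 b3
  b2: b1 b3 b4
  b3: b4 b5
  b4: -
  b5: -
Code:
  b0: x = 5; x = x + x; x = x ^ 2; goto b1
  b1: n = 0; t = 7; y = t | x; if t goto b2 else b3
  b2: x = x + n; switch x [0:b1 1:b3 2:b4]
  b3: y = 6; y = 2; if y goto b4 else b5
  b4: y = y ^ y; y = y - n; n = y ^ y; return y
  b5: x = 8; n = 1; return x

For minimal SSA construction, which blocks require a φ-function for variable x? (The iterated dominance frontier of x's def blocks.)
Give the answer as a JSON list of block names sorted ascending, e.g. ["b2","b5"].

idom tree: b1←b0 b2←b1 b3←b1 b4←b1 b5←b3
Dom∩ at merges:
  b1: preds {b0,b2}: {b0} ∩ {b0,b1,b2} = {b0}; idom=b0
  b3: preds {b1,b2}: {b0,b1} ∩ {b0,b1,b2} = {b0,b1}; idom=b1
  b4: preds {b2,b3}: {b0,b1,b2} ∩ {b0,b1,b3} = {b0,b1}; idom=b1

Frontier:
  join b1 pred b0: · stop@b0
  join b1 pred b2: b2→b1 stop@b0
  join b3 pred b1: · stop@b1
  join b3 pred b2: b2 stop@b1
  join b4 pred b2: b2 stop@b1
  join b4 pred b3: b3 stop@b1
  b0: DF=∅
  b1: DF={b1}
  b2: DF={b1,b3,b4}
  b3: DF={b4}
  b4: DF=∅
  b5: DF=∅

φ for x: defs {b0,b2,b5}
  DF⁺ = {b1,b3,b4}

Answer: ["b1", "b3", "b4"]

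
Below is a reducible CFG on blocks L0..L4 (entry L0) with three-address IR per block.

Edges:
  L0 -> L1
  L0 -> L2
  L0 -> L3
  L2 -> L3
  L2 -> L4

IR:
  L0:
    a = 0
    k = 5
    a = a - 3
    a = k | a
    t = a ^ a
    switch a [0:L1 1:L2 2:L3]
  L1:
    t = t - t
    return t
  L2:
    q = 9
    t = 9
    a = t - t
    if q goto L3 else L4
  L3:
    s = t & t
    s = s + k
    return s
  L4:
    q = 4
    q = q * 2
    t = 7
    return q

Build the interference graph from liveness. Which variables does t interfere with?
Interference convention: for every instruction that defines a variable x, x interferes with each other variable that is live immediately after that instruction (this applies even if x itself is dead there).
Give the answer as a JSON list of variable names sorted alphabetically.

Block summaries:
  L0: def={a,k,t} ue=∅
  L1: def={t} ue={t}
  L2: def={a,q,t} ue=∅
  L3: def={s} ue={k,t}
  L4: def={q,t} ue=∅

Backward fixpoint:
  live L0: ∅→{k,t}
  live L1: {t}→∅
  live L2: {k}→{k,t}
  live L3: {k,t}→∅
  live L4: ∅→∅

Conflict graph:
  a↔{k,q,t}
  k↔{a,q,s,t}
  q↔{a,k,t}
  s↔{k}
  t↔{a,k,q}

N(t) = ["a", "k", "q"]

Answer: ["a", "k", "q"]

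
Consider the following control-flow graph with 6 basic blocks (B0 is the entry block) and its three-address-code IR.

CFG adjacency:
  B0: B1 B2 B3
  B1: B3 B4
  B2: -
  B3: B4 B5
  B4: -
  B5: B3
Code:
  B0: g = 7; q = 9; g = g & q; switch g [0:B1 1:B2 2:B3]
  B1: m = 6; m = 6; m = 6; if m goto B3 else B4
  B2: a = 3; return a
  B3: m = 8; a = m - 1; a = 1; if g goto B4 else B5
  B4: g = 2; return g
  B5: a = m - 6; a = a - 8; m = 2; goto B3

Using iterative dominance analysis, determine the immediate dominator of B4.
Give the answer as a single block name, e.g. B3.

idom tree: B1←B0 B2←B0 B3←B0 B4←B0 B5←B3
Dom at joins:
  B3: preds {B0,B1,B5}: {B0} ∩ {B0,B1} ∩ {B0,B3,B5} = {B0}; idom=B0
  B4: preds {B1,B3}: {B0,B1} ∩ {B0,B3} = {B0}; idom=B0

idom(B4) = B0

Answer: B0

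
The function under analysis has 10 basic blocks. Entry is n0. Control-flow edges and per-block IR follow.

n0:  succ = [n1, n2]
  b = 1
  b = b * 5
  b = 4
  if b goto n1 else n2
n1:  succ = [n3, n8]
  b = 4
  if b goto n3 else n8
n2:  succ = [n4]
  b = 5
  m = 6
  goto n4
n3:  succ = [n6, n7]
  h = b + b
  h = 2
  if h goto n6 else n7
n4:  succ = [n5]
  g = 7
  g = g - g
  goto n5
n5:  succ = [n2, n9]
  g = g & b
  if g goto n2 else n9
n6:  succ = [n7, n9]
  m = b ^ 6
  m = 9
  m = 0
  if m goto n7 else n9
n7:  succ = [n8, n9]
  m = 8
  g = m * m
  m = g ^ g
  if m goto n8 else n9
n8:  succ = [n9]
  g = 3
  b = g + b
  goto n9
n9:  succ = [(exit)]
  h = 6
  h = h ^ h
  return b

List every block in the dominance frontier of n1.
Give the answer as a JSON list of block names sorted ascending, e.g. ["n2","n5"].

idom tree: n1←n0 n2←n0 n3←n1 n4←n2 n5←n4 n6←n3 n7←n3 n8←n1 n9←n0
Join-block Dom:
  n2: preds {n0,n5}: {n0} ∩ {n0,n2,n4,n5} = {n0}; idom=n0
  n7: preds {n3,n6}: {n0,n1,n3} ∩ {n0,n1,n3,n6} = {n0,n1,n3}; idom=n3
  n8: preds {n1,n7}: {n0,n1} ∩ {n0,n1,n3,n7} = {n0,n1}; idom=n1
  n9: preds {n5,n6,n7,n8}: {n0,n2,n4,n5} ∩ {n0,n1,n3,n6} ∩ {n0,n1,n3,n7} ∩ {n0,n1,n8} = {n0}; idom=n0

Frontier:
  join n2 pred n0: · stop@n0
  join n2 pred n5: n5→n4→n2 stop@n0
  join n7 pred n3: · stop@n3
  join n7 pred n6: n6 stop@n3
  join n8 pred n1: · stop@n1
  join n8 pred n7: n7→n3 stop@n1
  join n9 pred n5: n5→n4→n2 stop@n0
  join n9 pred n6: n6→n3→n1 stop@n0
  join n9 pred n7: n7→n3→n1 stop@n0
  join n9 pred n8: n8→n1 stop@n0
  n0: DF=∅
  n1: DF={n9}
  n2: DF={n2,n9}
  n3: DF={n8,n9}
  n4: DF={n2,n9}
  n5: DF={n2,n9}
  n6: DF={n7,n9}
  n7: DF={n8,n9}
  n8: DF={n9}
  n9: DF=∅

DF(n1) = ["n9"]

Answer: ["n9"]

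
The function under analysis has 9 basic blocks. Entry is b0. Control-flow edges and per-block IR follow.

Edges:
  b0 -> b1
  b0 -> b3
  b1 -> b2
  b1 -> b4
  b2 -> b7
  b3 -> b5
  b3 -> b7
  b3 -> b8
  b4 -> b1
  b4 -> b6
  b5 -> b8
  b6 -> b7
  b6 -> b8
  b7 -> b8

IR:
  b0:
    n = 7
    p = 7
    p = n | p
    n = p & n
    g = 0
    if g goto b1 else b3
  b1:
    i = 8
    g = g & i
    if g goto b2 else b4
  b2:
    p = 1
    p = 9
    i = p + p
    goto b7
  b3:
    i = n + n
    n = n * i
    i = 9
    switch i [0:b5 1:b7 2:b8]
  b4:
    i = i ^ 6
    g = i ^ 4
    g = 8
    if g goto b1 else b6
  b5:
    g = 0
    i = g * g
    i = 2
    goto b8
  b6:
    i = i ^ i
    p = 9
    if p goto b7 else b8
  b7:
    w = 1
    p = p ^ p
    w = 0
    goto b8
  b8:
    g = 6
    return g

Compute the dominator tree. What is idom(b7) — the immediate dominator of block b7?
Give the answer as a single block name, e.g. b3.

idom tree: b1←b0 b2←b1 b3←b0 b4←b1 b5←b3 b6←b4 b7←b0 b8←b0
Join-block Dom:
  b1: preds {b0,b4}: {b0} ∩ {b0,b1,b4} = {b0}; idom=b0
  b7: preds {b2,b3,b6}: {b0,b1,b2} ∩ {b0,b3} ∩ {b0,b1,b4,b6} = {b0}; idom=b0
  b8: preds {b3,b5,b6,b7}: {b0,b3} ∩ {b0,b3,b5} ∩ {b0,b1,b4,b6} ∩ {b0,b7} = {b0}; idom=b0

idom(b7) = b0

Answer: b0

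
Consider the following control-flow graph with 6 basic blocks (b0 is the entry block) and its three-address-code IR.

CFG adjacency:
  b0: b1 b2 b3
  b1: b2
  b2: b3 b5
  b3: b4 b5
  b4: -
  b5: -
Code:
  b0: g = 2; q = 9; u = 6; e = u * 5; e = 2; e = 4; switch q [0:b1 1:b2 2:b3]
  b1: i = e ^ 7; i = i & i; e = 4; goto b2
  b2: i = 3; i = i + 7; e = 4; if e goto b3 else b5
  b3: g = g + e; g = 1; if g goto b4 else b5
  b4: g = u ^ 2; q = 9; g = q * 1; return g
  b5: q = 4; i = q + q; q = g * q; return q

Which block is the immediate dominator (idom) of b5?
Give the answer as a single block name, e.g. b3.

Answer: b0

Analysis:
idom tree: b1←b0 b2←b0 b3←b0 b4←b3 b5←b0
Join-block Dom:
  b2: preds {b0,b1}: {b0} ∩ {b0,b1} = {b0}; idom=b0
  b3: preds {b0,b2}: {b0} ∩ {b0,b2} = {b0}; idom=b0
  b5: preds {b2,b3}: {b0,b2} ∩ {b0,b3} = {b0}; idom=b0

idom(b5) = b0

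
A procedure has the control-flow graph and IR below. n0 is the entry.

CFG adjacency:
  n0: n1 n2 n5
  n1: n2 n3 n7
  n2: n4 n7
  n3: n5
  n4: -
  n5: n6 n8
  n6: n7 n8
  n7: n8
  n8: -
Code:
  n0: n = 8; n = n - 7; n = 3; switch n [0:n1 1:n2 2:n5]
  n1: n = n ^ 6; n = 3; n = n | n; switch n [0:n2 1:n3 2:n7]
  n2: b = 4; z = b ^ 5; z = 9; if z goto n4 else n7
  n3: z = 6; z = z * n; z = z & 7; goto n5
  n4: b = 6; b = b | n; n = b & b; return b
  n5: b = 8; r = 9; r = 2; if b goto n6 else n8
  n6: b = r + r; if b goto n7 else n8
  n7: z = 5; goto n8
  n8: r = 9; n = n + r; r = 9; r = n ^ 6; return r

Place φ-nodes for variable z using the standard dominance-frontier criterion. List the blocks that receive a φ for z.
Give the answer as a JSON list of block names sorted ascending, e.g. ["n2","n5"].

Answer: ["n5", "n7", "n8"]

Working:
idom tree: n1←n0 n2←n0 n3←n1 n4←n2 n5←n0 n6←n5 n7←n0 n8←n0
Join-block Dom:
  n2: preds {n0,n1}: {n0} ∩ {n0,n1} = {n0}; idom=n0
  n5: preds {n0,n3}: {n0} ∩ {n0,n1,n3} = {n0}; idom=n0
  n7: preds {n1,n2,n6}: {n0,n1} ∩ {n0,n2} ∩ {n0,n5,n6} = {n0}; idom=n0
  n8: preds {n5,n6,n7}: {n0,n5} ∩ {n0,n5,n6} ∩ {n0,n7} = {n0}; idom=n0

Frontier:
  join n2 pred n0: · stop@n0
  join n2 pred n1: n1 stop@n0
  join n5 pred n0: · stop@n0
  join n5 pred n3: n3→n1 stop@n0
  join n7 pred n1: n1 stop@n0
  join n7 pred n2: n2 stop@n0
  join n7 pred n6: n6→n5 stop@n0
  join n8 pred n5: n5 stop@n0
  join n8 pred n6: n6→n5 stop@n0
  join n8 pred n7: n7 stop@n0
  DF(n0)=∅
  DF(n1)={n2,n5,n7}
  DF(n2)={n7}
  DF(n3)={n5}
  DF(n4)=∅
  DF(n5)={n7,n8}
  DF(n6)={n7,n8}
  DF(n7)={n8}
  DF(n8)=∅

φ for z: defs {n2,n3,n7}
  DF⁺ = {n5,n7,n8}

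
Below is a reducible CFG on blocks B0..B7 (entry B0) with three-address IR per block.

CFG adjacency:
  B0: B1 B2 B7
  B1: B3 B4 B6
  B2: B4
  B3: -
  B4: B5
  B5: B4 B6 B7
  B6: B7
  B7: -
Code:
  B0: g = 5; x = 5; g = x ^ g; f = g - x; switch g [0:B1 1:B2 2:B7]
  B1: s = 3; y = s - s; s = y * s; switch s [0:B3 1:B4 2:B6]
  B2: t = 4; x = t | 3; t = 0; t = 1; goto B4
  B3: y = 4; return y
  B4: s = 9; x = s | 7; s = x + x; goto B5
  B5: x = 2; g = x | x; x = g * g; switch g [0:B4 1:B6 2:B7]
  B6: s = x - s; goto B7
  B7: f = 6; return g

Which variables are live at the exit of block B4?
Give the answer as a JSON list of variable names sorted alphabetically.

Block summaries:
  B0 def {f,g,x} use ∅
  B1 def {s,y} use ∅
  B2 def {t,x} use ∅
  B3 def {y} use ∅
  B4 def {s,x} use ∅
  B5 def {g,x} use ∅
  B6 def {s} use {s,x}
  B7 def {f} use {g}

Live sets:
  B0 li=∅ lo={g,x}
  B1 li={g,x} lo={g,s,x}
  B2 li=∅ lo=∅
  B3 li=∅ lo=∅
  B4 li=∅ lo={s}
  B5 li={s} lo={g,s,x}
  B6 li={g,s,x} lo={g}
  B7 li={g} lo=∅

live-out(B4) = ["s"]

Answer: ["s"]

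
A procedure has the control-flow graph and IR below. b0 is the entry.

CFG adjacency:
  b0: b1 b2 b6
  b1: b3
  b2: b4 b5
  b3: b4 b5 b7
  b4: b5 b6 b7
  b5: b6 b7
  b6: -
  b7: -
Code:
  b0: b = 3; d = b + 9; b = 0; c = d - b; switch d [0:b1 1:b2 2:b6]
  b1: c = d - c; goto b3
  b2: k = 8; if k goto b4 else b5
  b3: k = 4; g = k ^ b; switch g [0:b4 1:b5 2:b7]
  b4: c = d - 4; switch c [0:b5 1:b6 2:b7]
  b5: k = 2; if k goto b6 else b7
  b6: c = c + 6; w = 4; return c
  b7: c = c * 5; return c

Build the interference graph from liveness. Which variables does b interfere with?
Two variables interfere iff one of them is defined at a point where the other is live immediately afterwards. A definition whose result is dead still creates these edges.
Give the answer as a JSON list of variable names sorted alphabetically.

Answer: ["c", "d", "k"]

Working:
Block summaries:
  b0: {b,c,d} / ∅
  b1: {c} / {c,d}
  b2: {k} / ∅
  b3: {g,k} / {b}
  b4: {c} / {d}
  b5: {k} / ∅
  b6: {c,w} / {c}
  b7: {c} / {c}

Liveness:
  b0: in=∅ out={b,c,d}
  b1: in={b,c,d} out={b,c,d}
  b2: in={c,d} out={c,d}
  b3: in={b,c,d} out={c,d}
  b4: in={d} out={c}
  b5: in={c} out={c}
  b6: in={c} out=∅
  b7: in={c} out=∅

Interference:
  b: {c,d,k}
  c: {b,d,g,k,w}
  d: {b,c,g,k}
  g: {c,d}
  k: {b,c,d}
  w: {c}

N(b) = ["c", "d", "k"]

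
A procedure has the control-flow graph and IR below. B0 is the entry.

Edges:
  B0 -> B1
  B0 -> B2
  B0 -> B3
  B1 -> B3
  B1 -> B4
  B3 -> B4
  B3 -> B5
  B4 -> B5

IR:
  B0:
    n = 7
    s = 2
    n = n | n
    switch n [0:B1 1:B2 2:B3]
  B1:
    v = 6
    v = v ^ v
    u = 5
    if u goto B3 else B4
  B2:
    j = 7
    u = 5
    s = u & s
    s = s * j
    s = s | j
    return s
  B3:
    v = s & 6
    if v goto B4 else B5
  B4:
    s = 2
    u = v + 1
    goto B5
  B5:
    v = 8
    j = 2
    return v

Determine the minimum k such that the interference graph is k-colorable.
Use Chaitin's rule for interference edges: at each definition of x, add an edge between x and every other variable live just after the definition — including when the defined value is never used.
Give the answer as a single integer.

def/use:
  B0 def {n,s} use ∅
  B1 def {u,v} use ∅
  B2 def {j,s,u} use {s}
  B3 def {v} use {s}
  B4 def {s,u} use {v}
  B5 def {j,v} use ∅

Live sets:
  B0 li=∅ lo={s}
  B1 li={s} lo={s,v}
  B2 li={s} lo=∅
  B3 li={s} lo={v}
  B4 li={v} lo=∅
  B5 li=∅ lo=∅

Interference:
  j: {s,u,v}
  n: {s}
  s: {j,n,u,v}
  u: {j,s,v}
  v: {j,s,u}

Colouring:
  {j,s,u,v} pairwise interfere (4-clique) ⇒ χ ≥ 4
  assign j→r1 n→r1 s→r0 u→r2 v→r3 — no edge inside a register ⇒ χ ≤ 4
  χ = 4

Answer: 4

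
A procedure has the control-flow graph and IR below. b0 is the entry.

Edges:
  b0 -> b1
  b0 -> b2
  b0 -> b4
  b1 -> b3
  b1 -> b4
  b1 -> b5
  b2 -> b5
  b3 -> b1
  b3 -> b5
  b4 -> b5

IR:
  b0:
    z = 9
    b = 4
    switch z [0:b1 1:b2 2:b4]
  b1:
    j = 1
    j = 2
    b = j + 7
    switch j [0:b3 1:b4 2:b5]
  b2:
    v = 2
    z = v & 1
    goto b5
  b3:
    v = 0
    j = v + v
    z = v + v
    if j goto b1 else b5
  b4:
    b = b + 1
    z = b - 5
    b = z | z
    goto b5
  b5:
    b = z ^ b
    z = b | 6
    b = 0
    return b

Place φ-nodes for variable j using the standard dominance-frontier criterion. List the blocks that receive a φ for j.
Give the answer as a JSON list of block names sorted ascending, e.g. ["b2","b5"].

Answer: ["b1", "b4", "b5"]

Derivation:
idom tree: b1←b0 b2←b0 b3←b1 b4←b0 b5←b0
Dom at joins:
  b1: preds {b0,b3}: {b0} ∩ {b0,b1,b3} = {b0}; idom=b0
  b4: preds {b0,b1}: {b0} ∩ {b0,b1} = {b0}; idom=b0
  b5: preds {b1,b2,b3,b4}: {b0,b1} ∩ {b0,b2} ∩ {b0,b1,b3} ∩ {b0,b4} = {b0}; idom=b0

DF derivation:
  b1←b0: walk · to b0
  b1←b3: walk b3→b1 to b0
  b4←b0: walk · to b0
  b4←b1: walk b1 to b0
  b5←b1: walk b1 to b0
  b5←b2: walk b2 to b0
  b5←b3: walk b3→b1 to b0
  b5←b4: walk b4 to b0
  b0: DF=∅
  b1: DF={b1,b4,b5}
  b2: DF={b5}
  b3: DF={b1,b5}
  b4: DF={b5}
  b5: DF=∅

φ for j: defs {b1,b3}
  DF⁺ = {b1,b4,b5}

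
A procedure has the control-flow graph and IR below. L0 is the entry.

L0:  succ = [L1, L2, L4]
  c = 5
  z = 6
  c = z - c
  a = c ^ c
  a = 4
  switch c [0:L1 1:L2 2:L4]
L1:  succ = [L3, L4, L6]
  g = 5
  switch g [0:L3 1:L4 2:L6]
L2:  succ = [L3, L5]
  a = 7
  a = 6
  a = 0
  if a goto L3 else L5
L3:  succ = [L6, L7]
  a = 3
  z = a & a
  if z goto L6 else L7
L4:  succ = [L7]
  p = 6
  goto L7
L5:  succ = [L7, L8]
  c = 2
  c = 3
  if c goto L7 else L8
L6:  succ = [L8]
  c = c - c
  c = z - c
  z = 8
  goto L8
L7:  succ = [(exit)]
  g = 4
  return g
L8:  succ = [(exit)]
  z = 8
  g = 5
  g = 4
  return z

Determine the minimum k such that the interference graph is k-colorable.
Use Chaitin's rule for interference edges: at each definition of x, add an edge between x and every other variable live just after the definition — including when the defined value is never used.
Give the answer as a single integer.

Per-block:
  L0: {a,c,z} / ∅
  L1: {g} / ∅
  L2: {a} / ∅
  L3: {a,z} / ∅
  L4: {p} / ∅
  L5: {c} / ∅
  L6: {c,z} / {c,z}
  L7: {g} / ∅
  L8: {g,z} / ∅

Backward fixpoint:
  L0: in=∅ out={c,z}
  L1: in={c,z} out={c,z}
  L2: in={c} out={c}
  L3: in={c} out={c,z}
  L4: in=∅ out=∅
  L5: in=∅ out=∅
  L6: in={c,z} out=∅
  L7: in=∅ out=∅
  L8: in=∅ out=∅

Interference:
  a: {c,z}
  c: {a,g,z}
  g: {c,z}
  p: ∅
  z: {a,c,g}

Colouring:
  {a,c,z} pairwise interfere (3-clique) ⇒ χ ≥ 3
  assign a→c2 c→c0 g→c2 p→c0 z→c1 — no edge inside a register ⇒ χ ≤ 3
  χ = 3

Answer: 3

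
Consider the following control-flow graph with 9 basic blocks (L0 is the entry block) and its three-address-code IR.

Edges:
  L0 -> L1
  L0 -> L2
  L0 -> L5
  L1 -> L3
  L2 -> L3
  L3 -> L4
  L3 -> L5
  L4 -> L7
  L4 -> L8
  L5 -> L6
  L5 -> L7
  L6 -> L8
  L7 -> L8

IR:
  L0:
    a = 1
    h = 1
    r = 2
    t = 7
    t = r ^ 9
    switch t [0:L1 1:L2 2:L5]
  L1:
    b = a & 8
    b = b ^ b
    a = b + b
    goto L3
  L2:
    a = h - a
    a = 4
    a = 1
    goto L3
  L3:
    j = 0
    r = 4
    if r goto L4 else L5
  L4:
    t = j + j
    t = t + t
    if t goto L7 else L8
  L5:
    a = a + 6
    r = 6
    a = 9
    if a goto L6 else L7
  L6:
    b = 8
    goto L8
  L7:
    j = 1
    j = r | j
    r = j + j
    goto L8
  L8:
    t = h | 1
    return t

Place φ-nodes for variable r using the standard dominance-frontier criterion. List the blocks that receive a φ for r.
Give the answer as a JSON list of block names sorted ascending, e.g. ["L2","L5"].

Answer: ["L5", "L7", "L8"]

Working:
idom tree: L1←L0 L2←L0 L3←L0 L4←L3 L5←L0 L6←L5 L7←L0 L8←L0
Dom∩ at merges:
  L3: preds {L1,L2}: {L0,L1} ∩ {L0,L2} = {L0}; idom=L0
  L5: preds {L0,L3}: {L0} ∩ {L0,L3} = {L0}; idom=L0
  L7: preds {L4,L5}: {L0,L3,L4} ∩ {L0,L5} = {L0}; idom=L0
  L8: preds {L4,L6,L7}: {L0,L3,L4} ∩ {L0,L5,L6} ∩ {L0,L7} = {L0}; idom=L0

Frontier:
  join L3 pred L1: L1 stop@L0
  join L3 pred L2: L2 stop@L0
  join L5 pred L0: · stop@L0
  join L5 pred L3: L3 stop@L0
  join L7 pred L4: L4→L3 stop@L0
  join L7 pred L5: L5 stop@L0
  join L8 pred L4: L4→L3 stop@L0
  join L8 pred L6: L6→L5 stop@L0
  join L8 pred L7: L7 stop@L0
  DF(L0)=∅
  DF(L1)={L3}
  DF(L2)={L3}
  DF(L3)={L5,L7,L8}
  DF(L4)={L7,L8}
  DF(L5)={L7,L8}
  DF(L6)={L8}
  DF(L7)={L8}
  DF(L8)=∅

φ for r: defs {L0,L3,L5,L7}
  DF⁺ = {L5,L7,L8}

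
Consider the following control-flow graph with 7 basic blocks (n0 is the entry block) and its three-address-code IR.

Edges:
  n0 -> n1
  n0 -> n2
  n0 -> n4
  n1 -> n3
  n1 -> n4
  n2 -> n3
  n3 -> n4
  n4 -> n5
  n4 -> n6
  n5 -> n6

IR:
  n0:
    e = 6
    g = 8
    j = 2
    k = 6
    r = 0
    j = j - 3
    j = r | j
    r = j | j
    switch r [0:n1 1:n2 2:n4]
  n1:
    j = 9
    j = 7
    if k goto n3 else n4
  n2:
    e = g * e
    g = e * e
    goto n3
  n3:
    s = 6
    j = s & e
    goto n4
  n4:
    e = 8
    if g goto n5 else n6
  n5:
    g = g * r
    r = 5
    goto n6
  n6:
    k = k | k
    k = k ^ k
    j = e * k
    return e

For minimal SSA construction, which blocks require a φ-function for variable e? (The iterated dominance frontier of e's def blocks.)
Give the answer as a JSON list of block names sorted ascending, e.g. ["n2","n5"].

idom tree: n1←n0 n2←n0 n3←n0 n4←n0 n5←n4 n6←n4
Join-block Dom:
  n3: preds {n1,n2}: {n0,n1} ∩ {n0,n2} = {n0}; idom=n0
  n4: preds {n0,n1,n3}: {n0} ∩ {n0,n1} ∩ {n0,n3} = {n0}; idom=n0
  n6: preds {n4,n5}: {n0,n4} ∩ {n0,n4,n5} = {n0,n4}; idom=n4

DF derivation:
  join n3 pred n1: n1 stop@n0
  join n3 pred n2: n2 stop@n0
  join n4 pred n0: · stop@n0
  join n4 pred n1: n1 stop@n0
  join n4 pred n3: n3 stop@n0
  join n6 pred n4: · stop@n4
  join n6 pred n5: n5 stop@n4
  n0: DF=∅
  n1: DF={n3,n4}
  n2: DF={n3}
  n3: DF={n4}
  n4: DF=∅
  n5: DF={n6}
  n6: DF=∅

φ for e: defs {n0,n2,n4}
  DF⁺ = {n3,n4}

Answer: ["n3", "n4"]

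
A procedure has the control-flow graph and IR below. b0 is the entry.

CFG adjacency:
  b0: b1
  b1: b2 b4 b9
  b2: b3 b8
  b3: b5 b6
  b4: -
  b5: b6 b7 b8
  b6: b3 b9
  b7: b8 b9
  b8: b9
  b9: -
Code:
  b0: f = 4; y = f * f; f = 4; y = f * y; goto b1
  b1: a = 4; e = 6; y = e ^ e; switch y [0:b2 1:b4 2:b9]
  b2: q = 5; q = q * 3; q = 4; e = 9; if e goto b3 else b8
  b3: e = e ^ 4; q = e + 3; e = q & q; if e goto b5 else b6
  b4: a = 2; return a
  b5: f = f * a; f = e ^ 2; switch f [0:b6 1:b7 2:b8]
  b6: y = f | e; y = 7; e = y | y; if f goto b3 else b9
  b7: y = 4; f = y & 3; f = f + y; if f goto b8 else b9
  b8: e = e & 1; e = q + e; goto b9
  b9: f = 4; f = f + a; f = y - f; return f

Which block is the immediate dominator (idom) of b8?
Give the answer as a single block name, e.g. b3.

idom tree: b1←b0 b2←b1 b3←b2 b4←b1 b5←b3 b6←b3 b7←b5 b8←b2 b9←b1
Dom∩ at merges:
  b3: preds {b2,b6}: {b0,b1,b2} ∩ {b0,b1,b2,b3,b6} = {b0,b1,b2}; idom=b2
  b6: preds {b3,b5}: {b0,b1,b2,b3} ∩ {b0,b1,b2,b3,b5} = {b0,b1,b2,b3}; idom=b3
  b8: preds {b2,b5,b7}: {b0,b1,b2} ∩ {b0,b1,b2,b3,b5} ∩ {b0,b1,b2,b3,b5,b7} = {b0,b1,b2}; idom=b2
  b9: preds {b1,b6,b7,b8}: {b0,b1} ∩ {b0,b1,b2,b3,b6} ∩ {b0,b1,b2,b3,b5,b7} ∩ {b0,b1,b2,b8} = {b0,b1}; idom=b1

idom(b8) = b2

Answer: b2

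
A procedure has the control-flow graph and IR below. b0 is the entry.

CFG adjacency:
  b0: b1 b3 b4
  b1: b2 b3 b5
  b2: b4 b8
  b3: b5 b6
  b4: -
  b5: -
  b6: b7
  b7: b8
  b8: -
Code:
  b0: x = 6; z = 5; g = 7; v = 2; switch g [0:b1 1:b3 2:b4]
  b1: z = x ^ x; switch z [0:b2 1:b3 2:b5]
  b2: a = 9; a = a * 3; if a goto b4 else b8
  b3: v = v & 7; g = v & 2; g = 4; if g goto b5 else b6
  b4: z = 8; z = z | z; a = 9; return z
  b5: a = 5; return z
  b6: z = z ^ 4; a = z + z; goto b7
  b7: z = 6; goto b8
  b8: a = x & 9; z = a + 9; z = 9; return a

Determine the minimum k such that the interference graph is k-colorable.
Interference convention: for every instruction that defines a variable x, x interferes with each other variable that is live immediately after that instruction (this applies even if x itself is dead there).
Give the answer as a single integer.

Per-block:
  b0: def={g,v,x,z} ue=∅
  b1: def={z} ue={x}
  b2: def={a} ue=∅
  b3: def={g,v} ue={v}
  b4: def={a,z} ue=∅
  b5: def={a} ue={z}
  b6: def={a,z} ue={z}
  b7: def={z} ue=∅
  b8: def={a,z} ue={x}

Liveness:
  b0: in=∅ out={v,x,z}
  b1: in={v,x} out={v,x,z}
  b2: in={x} out={x}
  b3: in={v,x,z} out={x,z}
  b4: in=∅ out=∅
  b5: in={z} out=∅
  b6: in={x,z} out={x}
  b7: in={x} out={x}
  b8: in={x} out=∅

Interfere edges:
  a↔{x,z}
  g↔{v,x,z}
  v↔{g,x,z}
  x↔{a,g,v,z}
  z↔{a,g,v,x}

Registers:
  clique {g,v,x,z} ⇒ need ≥ 4
  assign a→r2 g→r2 v→r3 x→r0 z→r1 — no edge inside a register ⇒ χ ≤ 4
  χ = 4

Answer: 4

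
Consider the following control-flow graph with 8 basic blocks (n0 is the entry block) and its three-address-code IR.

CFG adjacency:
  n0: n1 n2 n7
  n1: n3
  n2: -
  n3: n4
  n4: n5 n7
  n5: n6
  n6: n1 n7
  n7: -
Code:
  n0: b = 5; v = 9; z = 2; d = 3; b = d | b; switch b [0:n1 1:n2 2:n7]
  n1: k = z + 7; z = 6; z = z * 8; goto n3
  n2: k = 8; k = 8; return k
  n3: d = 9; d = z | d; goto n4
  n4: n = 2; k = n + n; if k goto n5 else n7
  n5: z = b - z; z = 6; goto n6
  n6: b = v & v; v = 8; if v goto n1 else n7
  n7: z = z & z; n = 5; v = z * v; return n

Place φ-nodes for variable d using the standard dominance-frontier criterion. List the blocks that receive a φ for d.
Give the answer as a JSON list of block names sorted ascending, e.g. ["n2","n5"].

Answer: ["n1", "n7"]

Working:
idom tree: n1←n0 n2←n0 n3←n1 n4←n3 n5←n4 n6←n5 n7←n0
Dom∩ at merges:
  n1: preds {n0,n6}: {n0} ∩ {n0,n1,n3,n4,n5,n6} = {n0}; idom=n0
  n7: preds {n0,n4,n6}: {n0} ∩ {n0,n1,n3,n4} ∩ {n0,n1,n3,n4,n5,n6} = {n0}; idom=n0

DF derivation:
  join n1 pred n0: · stop@n0
  join n1 pred n6: n6→n5→n4→n3→n1 stop@n0
  join n7 pred n0: · stop@n0
  join n7 pred n4: n4→n3→n1 stop@n0
  join n7 pred n6: n6→n5→n4→n3→n1 stop@n0
  n0: DF=∅
  n1: DF={n1,n7}
  n2: DF=∅
  n3: DF={n1,n7}
  n4: DF={n1,n7}
  n5: DF={n1,n7}
  n6: DF={n1,n7}
  n7: DF=∅

φ for d: defs {n0,n3}
  DF⁺ = {n1,n7}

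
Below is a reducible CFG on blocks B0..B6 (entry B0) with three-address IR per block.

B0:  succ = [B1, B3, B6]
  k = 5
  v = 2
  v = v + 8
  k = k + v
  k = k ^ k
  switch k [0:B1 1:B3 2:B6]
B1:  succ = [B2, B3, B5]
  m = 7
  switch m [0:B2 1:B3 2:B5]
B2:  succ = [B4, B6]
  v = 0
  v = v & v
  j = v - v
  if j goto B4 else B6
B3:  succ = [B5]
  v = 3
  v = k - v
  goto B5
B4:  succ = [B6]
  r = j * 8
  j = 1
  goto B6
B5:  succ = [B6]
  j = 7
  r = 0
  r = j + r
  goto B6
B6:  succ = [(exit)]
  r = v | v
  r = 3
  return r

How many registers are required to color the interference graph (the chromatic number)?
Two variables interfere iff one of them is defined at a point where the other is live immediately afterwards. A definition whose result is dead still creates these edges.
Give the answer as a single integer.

def/use:
  B0: {k,v} / ∅
  B1: {m} / ∅
  B2: {j,v} / ∅
  B3: {v} / {k}
  B4: {j,r} / {j}
  B5: {j,r} / ∅
  B6: {r} / {v}

Live sets:
  B0 li=∅ lo={k,v}
  B1 li={k,v} lo={k,v}
  B2 li=∅ lo={j,v}
  B3 li={k} lo={v}
  B4 li={j,v} lo={v}
  B5 li={v} lo={v}
  B6 li={v} lo=∅

Interference:
  j — {r,v}
  k — {m,v}
  m — {k,v}
  r — {j,v}
  v — {j,k,m,r}

Colouring:
  clique {j,r,v} ⇒ need ≥ 3
  3-colouring: R0={v}  R1={j,k}  R2={m,r}
  χ = 3

Answer: 3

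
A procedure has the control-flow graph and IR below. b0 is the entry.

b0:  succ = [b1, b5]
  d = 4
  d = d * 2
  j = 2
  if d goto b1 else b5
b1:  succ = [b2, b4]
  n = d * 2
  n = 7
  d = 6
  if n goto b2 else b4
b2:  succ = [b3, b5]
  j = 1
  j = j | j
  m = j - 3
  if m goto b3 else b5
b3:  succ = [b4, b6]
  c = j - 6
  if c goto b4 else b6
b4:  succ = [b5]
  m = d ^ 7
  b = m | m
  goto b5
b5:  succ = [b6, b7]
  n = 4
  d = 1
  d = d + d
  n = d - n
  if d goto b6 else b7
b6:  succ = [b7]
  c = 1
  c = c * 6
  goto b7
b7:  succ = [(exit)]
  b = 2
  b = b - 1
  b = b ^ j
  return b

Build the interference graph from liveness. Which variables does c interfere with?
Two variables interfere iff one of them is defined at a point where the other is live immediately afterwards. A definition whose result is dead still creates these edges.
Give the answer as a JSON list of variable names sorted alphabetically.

Block summaries:
  b0 def {d,j} use ∅
  b1 def {d,n} use {d}
  b2 def {j,m} use ∅
  b3 def {c} use {j}
  b4 def {b,m} use {d}
  b5 def {d,n} use ∅
  b6 def {c} use ∅
  b7 def {b} use {j}

Backward fixpoint:
  b0 li=∅ lo={d,j}
  b1 li={d,j} lo={d,j}
  b2 li={d} lo={d,j}
  b3 li={d,j} lo={d,j}
  b4 li={d,j} lo={j}
  b5 li={j} lo={j}
  b6 li={j} lo={j}
  b7 li={j} lo=∅

Conflict graph:
  b: {j}
  c: {d,j}
  d: {c,j,m,n}
  j: {b,c,d,m,n}
  m: {d,j}
  n: {d,j}

N(c) = ["d", "j"]

Answer: ["d", "j"]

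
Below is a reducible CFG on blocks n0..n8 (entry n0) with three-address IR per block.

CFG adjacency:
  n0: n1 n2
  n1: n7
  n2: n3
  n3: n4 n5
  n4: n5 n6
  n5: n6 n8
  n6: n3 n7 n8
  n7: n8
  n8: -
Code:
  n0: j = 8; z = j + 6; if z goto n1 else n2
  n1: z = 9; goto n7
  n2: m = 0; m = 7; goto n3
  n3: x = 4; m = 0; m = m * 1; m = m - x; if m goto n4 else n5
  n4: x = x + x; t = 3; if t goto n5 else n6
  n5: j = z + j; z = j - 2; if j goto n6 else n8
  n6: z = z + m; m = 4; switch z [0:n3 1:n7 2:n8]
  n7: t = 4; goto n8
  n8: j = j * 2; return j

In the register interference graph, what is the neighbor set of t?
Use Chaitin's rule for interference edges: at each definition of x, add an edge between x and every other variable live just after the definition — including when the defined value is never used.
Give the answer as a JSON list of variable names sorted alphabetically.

Per-block:
  n0 def {j,z} use ∅
  n1 def {z} use ∅
  n2 def {m} use ∅
  n3 def {m,x} use ∅
  n4 def {t,x} use {x}
  n5 def {j,z} use {j,z}
  n6 def {m,z} use {m,z}
  n7 def {t} use ∅
  n8 def {j} use {j}

Liveness:
  n0 li=∅ lo={j,z}
  n1 li={j} lo={j}
  n2 li={j,z} lo={j,z}
  n3 li={j,z} lo={j,m,x,z}
  n4 li={j,m,x,z} lo={j,m,z}
  n5 li={j,m,z} lo={j,m,z}
  n6 li={j,m,z} lo={j,z}
  n7 li={j} lo={j}
  n8 li={j} lo=∅

Interfere edges:
  j — {m,t,x,z}
  m — {j,t,x,z}
  t — {j,m,z}
  x — {j,m,z}
  z — {j,m,t,x}

N(t) = ["j", "m", "z"]

Answer: ["j", "m", "z"]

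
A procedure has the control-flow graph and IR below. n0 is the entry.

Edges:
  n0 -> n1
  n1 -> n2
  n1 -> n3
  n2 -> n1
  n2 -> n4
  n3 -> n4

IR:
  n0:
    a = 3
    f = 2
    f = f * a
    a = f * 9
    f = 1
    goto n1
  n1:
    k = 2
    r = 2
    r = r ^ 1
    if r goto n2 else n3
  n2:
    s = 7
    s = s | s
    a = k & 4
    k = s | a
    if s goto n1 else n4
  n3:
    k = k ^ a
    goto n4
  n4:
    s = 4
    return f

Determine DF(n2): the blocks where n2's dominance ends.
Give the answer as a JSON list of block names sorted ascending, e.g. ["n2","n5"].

idom tree: n1←n0 n2←n1 n3←n1 n4←n1
Dom∩ at merges:
  n1: preds {n0,n2}: {n0} ∩ {n0,n1,n2} = {n0}; idom=n0
  n4: preds {n2,n3}: {n0,n1,n2} ∩ {n0,n1,n3} = {n0,n1}; idom=n1

DF derivation:
  n1←n0: walk · to n0
  n1←n2: walk n2→n1 to n0
  n4←n2: walk n2 to n1
  n4←n3: walk n3 to n1
  n0 → ∅
  n1 → {n1}
  n2 → {n1,n4}
  n3 → {n4}
  n4 → ∅

DF(n2) = ["n1", "n4"]

Answer: ["n1", "n4"]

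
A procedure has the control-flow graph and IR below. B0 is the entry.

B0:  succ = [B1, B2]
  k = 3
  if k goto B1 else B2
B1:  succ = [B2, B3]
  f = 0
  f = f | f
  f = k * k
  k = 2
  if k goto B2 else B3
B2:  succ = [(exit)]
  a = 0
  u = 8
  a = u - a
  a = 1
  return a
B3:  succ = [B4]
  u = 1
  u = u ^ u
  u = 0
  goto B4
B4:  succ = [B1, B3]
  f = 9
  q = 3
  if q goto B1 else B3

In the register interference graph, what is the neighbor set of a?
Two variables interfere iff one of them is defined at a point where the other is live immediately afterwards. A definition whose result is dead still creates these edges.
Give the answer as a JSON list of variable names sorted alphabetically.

def/use:
  B0: {k} / ∅
  B1: {f,k} / {k}
  B2: {a,u} / ∅
  B3: {u} / ∅
  B4: {f,q} / ∅

Live sets:
  B0 li=∅ lo={k}
  B1 li={k} lo={k}
  B2 li=∅ lo=∅
  B3 li={k} lo={k}
  B4 li={k} lo={k}

Interfere edges:
  a: {u}
  f: {k}
  k: {f,q,u}
  q: {k}
  u: {a,k}

N(a) = ["u"]

Answer: ["u"]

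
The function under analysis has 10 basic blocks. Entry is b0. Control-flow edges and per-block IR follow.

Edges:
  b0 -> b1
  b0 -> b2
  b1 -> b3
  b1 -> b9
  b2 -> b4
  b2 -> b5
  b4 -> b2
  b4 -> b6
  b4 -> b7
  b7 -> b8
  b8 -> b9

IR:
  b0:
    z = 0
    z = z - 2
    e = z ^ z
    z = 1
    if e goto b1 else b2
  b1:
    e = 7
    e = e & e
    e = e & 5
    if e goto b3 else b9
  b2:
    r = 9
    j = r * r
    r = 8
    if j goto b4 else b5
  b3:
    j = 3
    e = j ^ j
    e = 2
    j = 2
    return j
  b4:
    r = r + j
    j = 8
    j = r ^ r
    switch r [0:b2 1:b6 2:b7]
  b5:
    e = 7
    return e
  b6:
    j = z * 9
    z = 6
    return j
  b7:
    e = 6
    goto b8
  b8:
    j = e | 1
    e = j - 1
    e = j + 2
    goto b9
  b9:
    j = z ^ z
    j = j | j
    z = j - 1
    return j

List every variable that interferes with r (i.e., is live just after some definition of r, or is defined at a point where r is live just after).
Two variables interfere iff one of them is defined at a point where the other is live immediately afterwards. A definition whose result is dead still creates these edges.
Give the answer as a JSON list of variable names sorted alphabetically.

def/use:
  b0: def={e,z} ue=∅
  b1: def={e} ue=∅
  b2: def={j,r} ue=∅
  b3: def={e,j} ue=∅
  b4: def={j,r} ue={j,r}
  b5: def={e} ue=∅
  b6: def={j,z} ue={z}
  b7: def={e} ue=∅
  b8: def={e,j} ue={e}
  b9: def={j,z} ue={z}

Live sets:
  b0 li=∅ lo={z}
  b1 li={z} lo={z}
  b2 li={z} lo={j,r,z}
  b3 li=∅ lo=∅
  b4 li={j,r,z} lo={z}
  b5 li=∅ lo=∅
  b6 li={z} lo=∅
  b7 li={z} lo={e,z}
  b8 li={e,z} lo={z}
  b9 li={z} lo=∅

Conflict graph:
  e — {j,z}
  j — {e,r,z}
  r — {j,z}
  z — {e,j,r}

N(r) = ["j", "z"]

Answer: ["j", "z"]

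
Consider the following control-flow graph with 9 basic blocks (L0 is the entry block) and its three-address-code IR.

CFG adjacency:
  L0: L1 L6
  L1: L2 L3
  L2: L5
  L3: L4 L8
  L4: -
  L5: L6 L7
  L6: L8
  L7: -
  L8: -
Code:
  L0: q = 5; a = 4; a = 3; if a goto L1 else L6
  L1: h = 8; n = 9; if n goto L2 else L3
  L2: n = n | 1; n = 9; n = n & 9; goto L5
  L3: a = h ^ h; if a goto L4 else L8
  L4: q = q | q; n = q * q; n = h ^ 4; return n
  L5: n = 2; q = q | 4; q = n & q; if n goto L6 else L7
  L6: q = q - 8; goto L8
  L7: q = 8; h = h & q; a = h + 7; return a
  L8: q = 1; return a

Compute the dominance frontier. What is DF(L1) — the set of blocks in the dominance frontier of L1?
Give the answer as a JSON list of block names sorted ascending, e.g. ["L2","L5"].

idom tree: L1←L0 L2←L1 L3←L1 L4←L3 L5←L2 L6←L0 L7←L5 L8←L0
Dom∩ at merges:
  L6: preds {L0,L5}: {L0} ∩ {L0,L1,L2,L5} = {L0}; idom=L0
  L8: preds {L3,L6}: {L0,L1,L3} ∩ {L0,L6} = {L0}; idom=L0

DF derivation:
  join L6 pred L0: · stop@L0
  join L6 pred L5: L5→L2→L1 stop@L0
  join L8 pred L3: L3→L1 stop@L0
  join L8 pred L6: L6 stop@L0
  L0: DF=∅
  L1: DF={L6,L8}
  L2: DF={L6}
  L3: DF={L8}
  L4: DF=∅
  L5: DF={L6}
  L6: DF={L8}
  L7: DF=∅
  L8: DF=∅

DF(L1) = ["L6", "L8"]

Answer: ["L6", "L8"]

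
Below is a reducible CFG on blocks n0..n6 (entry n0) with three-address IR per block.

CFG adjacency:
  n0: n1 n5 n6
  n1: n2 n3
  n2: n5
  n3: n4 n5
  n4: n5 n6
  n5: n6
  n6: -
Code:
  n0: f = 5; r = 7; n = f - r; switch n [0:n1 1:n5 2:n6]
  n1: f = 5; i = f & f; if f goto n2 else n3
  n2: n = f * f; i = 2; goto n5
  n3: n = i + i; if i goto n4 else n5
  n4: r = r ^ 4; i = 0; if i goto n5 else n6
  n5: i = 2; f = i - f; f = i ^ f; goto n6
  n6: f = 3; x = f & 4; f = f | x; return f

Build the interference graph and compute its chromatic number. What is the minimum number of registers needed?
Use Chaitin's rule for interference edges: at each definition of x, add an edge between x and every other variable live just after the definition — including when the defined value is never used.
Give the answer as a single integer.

Block summaries:
  n0: {f,n,r} / ∅
  n1: {f,i} / ∅
  n2: {i,n} / {f}
  n3: {n} / {i}
  n4: {i,r} / {r}
  n5: {f,i} / {f}
  n6: {f,x} / ∅

Liveness:
  live n0: ∅→{f,r}
  live n1: {r}→{f,i,r}
  live n2: {f}→{f}
  live n3: {f,i,r}→{f,r}
  live n4: {f,r}→{f}
  live n5: {f}→∅
  live n6: ∅→∅

Interference:
  f↔{i,n,r,x}
  i↔{f,n,r}
  n↔{f,i,r}
  r↔{f,i,n}
  x↔{f}

Colouring:
  clique {f,i,n,r} ⇒ need ≥ 4
  assign f→R0 i→R1 n→R2 r→R3 x→R1 — no edge inside a register ⇒ χ ≤ 4
  χ = 4

Answer: 4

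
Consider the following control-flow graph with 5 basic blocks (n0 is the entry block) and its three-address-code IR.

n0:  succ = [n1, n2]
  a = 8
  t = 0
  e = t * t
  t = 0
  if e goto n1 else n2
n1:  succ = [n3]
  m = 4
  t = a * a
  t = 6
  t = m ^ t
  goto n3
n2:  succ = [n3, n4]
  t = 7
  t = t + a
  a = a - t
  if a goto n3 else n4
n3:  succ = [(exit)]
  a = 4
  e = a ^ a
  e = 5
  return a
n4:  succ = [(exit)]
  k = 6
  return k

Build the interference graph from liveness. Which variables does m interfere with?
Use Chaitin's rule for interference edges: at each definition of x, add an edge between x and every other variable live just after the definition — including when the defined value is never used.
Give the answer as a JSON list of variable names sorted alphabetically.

def/use:
  n0: {a,e,t} / ∅
  n1: {m,t} / {a}
  n2: {a,t} / {a}
  n3: {a,e} / ∅
  n4: {k} / ∅

Live sets:
  n0 li=∅ lo={a}
  n1 li={a} lo=∅
  n2 li={a} lo=∅
  n3 li=∅ lo=∅
  n4 li=∅ lo=∅

Interfere edges:
  a: {e,m,t}
  e: {a,t}
  k: ∅
  m: {a,t}
  t: {a,e,m}

N(m) = ["a", "t"]

Answer: ["a", "t"]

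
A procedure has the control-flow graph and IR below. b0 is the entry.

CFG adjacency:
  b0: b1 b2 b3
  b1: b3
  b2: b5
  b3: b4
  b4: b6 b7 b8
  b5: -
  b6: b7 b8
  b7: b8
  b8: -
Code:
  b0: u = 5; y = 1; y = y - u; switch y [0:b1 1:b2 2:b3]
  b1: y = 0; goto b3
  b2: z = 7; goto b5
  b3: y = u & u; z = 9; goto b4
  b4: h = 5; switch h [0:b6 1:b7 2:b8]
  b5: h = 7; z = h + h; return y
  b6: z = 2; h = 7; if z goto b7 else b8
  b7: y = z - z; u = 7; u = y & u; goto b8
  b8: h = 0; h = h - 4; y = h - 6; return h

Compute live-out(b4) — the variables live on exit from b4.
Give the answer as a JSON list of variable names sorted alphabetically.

Answer: ["z"]

Analysis:
Block summaries:
  b0: def={u,y} ue=∅
  b1: def={y} ue=∅
  b2: def={z} ue=∅
  b3: def={y,z} ue={u}
  b4: def={h} ue=∅
  b5: def={h,z} ue={y}
  b6: def={h,z} ue=∅
  b7: def={u,y} ue={z}
  b8: def={h,y} ue=∅

Live sets:
  b0: in=∅ out={u,y}
  b1: in={u} out={u}
  b2: in={y} out={y}
  b3: in={u} out={z}
  b4: in={z} out={z}
  b5: in={y} out=∅
  b6: in=∅ out={z}
  b7: in={z} out=∅
  b8: in=∅ out=∅

live-out(b4) = ["z"]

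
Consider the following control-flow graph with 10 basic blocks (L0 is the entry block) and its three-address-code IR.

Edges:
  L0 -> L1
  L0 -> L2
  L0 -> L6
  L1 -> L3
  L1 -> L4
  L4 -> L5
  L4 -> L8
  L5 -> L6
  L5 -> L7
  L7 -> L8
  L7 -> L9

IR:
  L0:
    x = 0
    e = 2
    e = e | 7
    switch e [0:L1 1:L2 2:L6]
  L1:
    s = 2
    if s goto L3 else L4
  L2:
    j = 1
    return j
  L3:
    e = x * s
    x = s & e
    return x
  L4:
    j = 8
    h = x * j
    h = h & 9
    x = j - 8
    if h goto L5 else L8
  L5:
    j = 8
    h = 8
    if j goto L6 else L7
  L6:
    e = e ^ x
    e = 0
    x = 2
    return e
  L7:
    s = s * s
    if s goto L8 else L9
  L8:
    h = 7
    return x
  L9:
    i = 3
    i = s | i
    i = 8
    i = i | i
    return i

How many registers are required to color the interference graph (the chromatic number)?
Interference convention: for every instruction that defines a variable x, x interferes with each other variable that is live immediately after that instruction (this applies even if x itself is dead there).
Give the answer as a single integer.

Block summaries:
  L0: def={e,x} ue=∅
  L1: def={s} ue=∅
  L2: def={j} ue=∅
  L3: def={e,x} ue={s,x}
  L4: def={h,j,x} ue={x}
  L5: def={h,j} ue=∅
  L6: def={e,x} ue={e,x}
  L7: def={s} ue={s}
  L8: def={h} ue={x}
  L9: def={i} ue={s}

Liveness:
  live L0: ∅→{e,x}
  live L1: {e,x}→{e,s,x}
  live L2: ∅→∅
  live L3: {s,x}→∅
  live L4: {e,s,x}→{e,s,x}
  live L5: {e,s,x}→{e,s,x}
  live L6: {e,x}→∅
  live L7: {s,x}→{s,x}
  live L8: {x}→∅
  live L9: {s}→∅

Interfere edges:
  e — {h,j,s,x}
  h — {e,j,s,x}
  i — {s}
  j — {e,h,s,x}
  s — {e,h,i,j,x}
  x — {e,h,j,s}

Registers:
  clique {e,h,j,s,x} ⇒ need ≥ 5
  5-colouring: R0={s}  R1={e,i}  R2={h}  R3={j}  R4={x}
  χ = 5

Answer: 5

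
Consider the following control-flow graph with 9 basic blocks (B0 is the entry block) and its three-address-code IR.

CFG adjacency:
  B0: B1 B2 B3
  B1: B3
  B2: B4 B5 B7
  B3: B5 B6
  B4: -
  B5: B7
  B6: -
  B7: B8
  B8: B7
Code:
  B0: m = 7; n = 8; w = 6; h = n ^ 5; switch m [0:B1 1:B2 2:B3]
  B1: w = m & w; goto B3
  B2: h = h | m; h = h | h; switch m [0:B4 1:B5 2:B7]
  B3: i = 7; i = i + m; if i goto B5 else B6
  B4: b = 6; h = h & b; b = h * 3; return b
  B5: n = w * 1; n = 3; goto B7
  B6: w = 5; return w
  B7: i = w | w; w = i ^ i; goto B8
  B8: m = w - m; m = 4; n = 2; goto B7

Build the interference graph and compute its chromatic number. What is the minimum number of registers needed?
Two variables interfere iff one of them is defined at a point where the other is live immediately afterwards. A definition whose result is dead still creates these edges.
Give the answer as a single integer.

Block summaries:
  B0 def {h,m,n,w} use ∅
  B1 def {w} use {m,w}
  B2 def {h} use {h,m}
  B3 def {i} use {m}
  B4 def {b,h} use {h}
  B5 def {n} use {w}
  B6 def {w} use ∅
  B7 def {i,w} use {w}
  B8 def {m,n} use {m,w}

Liveness:
  B0 li=∅ lo={h,m,w}
  B1 li={m,w} lo={m,w}
  B2 li={h,m,w} lo={h,m,w}
  B3 li={m,w} lo={m,w}
  B4 li={h} lo=∅
  B5 li={m,w} lo={m,w}
  B6 li=∅ lo=∅
  B7 li={m,w} lo={m,w}
  B8 li={m,w} lo={m,w}

Interference:
  b — {h}
  h — {b,m,w}
  i — {m,w}
  m — {h,i,n,w}
  n — {m,w}
  w — {h,i,m,n}

Registers:
  lower bound: {h,m,w} mutually conflict ⇒ χ ≥ 3
  3-colouring: c0={b,m}  c1={w}  c2={h,i,n}
  χ = 3

Answer: 3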